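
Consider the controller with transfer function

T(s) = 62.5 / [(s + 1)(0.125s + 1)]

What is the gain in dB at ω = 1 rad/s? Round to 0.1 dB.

At ω = 1 rad/s:
pole (1 + j1·1) = 1 + j1 → |·| ≈ 1.4142, ∠ ≈ 45.00°
pole (1 + j1·0.125) = 1 + j0.125 → |·| ≈ 1.0078, ∠ ≈ 7.13°
|T| = 62.5 · 1 / (1.4142 · 1.0078) ≈ 43.853
Gain = 20 log₁₀(43.853) ≈ 32.84 dB

32.8 dB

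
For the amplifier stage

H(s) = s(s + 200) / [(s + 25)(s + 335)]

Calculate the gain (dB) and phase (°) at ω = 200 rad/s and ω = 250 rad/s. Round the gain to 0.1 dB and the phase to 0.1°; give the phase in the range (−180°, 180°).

At s = jω = j200:
zero (s+200): 200 + j200 → |·| = √(200²+200²) = √80000 ≈ 282.84, ∠ = arctan(200/200) ≈ 45.00°
zero at origin: s = j200 → |·| = 200, ∠ = 90.00°
pole (s+25): 25 + j200 → |·| = √(25²+200²) = √40625 ≈ 201.56, ∠ = arctan(200/25) ≈ 82.87°
pole (s+335): 335 + j200 → |·| = √(335²+200²) = √152225 ≈ 390.16, ∠ = arctan(200/335) ≈ 30.84°
|H| = 1 · 56568 / 78641 ≈ 0.71932
Gain = 20 log₁₀(0.71932) ≈ -2.86 dB
∠H = 135.00° − 113.71° = 21.29°

At s = jω = j250:
zero (s+200): 200 + j250 → |·| = √(200²+250²) = √102500 ≈ 320.16, ∠ = arctan(250/200) ≈ 51.34°
zero at origin: s = j250 → |·| = 250, ∠ = 90.00°
pole (s+25): 25 + j250 → |·| = √(25²+250²) = √63125 ≈ 251.25, ∠ = arctan(250/25) ≈ 84.29°
pole (s+335): 335 + j250 → |·| = √(335²+250²) = √174725 ≈ 418, ∠ = arctan(250/335) ≈ 36.73°
|H| = 1 · 80040 / 1.0502e+05 ≈ 0.76214
Gain = 20 log₁₀(0.76214) ≈ -2.36 dB
∠H = 141.34° − 121.02° = 20.32°

ω = 200: -2.9 dB, 21.3°; ω = 250: -2.4 dB, 20.3°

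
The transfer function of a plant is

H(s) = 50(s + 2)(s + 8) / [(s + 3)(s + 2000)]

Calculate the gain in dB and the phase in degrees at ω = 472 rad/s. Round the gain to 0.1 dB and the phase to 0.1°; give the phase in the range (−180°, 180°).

21.2 dB, 75.9°

At s = jω = j472:
zero (s+2): 2 + j472 → |·| = √(2²+472²) = √222788 ≈ 472, ∠ = arctan(472/2) ≈ 89.76°
zero (s+8): 8 + j472 → |·| = √(8²+472²) = √222848 ≈ 472.07, ∠ = arctan(472/8) ≈ 89.03°
pole (s+3): 3 + j472 → |·| = √(3²+472²) = √222793 ≈ 472.01, ∠ = arctan(472/3) ≈ 89.64°
pole (s+2000): 2000 + j472 → |·| = √(2000²+472²) = √4222784 ≈ 2054.9, ∠ = arctan(472/2000) ≈ 13.28°
|H| = 50 · 2.2282e+05 / 9.6993e+05 ≈ 11.486
Gain = 20 log₁₀(11.486) ≈ 21.20 dB
∠H = 178.79° − 102.92° = 75.87°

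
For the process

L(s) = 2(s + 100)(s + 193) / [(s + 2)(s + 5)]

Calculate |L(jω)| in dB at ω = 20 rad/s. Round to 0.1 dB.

At s = jω = j20:
zero (s+100): 100 + j20 → |·| = √(100²+20²) = √10400 ≈ 101.98, ∠ = arctan(20/100) ≈ 11.31°
zero (s+193): 193 + j20 → |·| = √(193²+20²) = √37649 ≈ 194.03, ∠ = arctan(20/193) ≈ 5.92°
pole (s+2): 2 + j20 → |·| = √(2²+20²) = √404 ≈ 20.1, ∠ = arctan(20/2) ≈ 84.29°
pole (s+5): 5 + j20 → |·| = √(5²+20²) = √425 ≈ 20.616, ∠ = arctan(20/5) ≈ 75.96°
|L| = 2 · 19787 / 414.38 ≈ 95.502
Gain = 20 log₁₀(95.502) ≈ 39.60 dB

39.6 dB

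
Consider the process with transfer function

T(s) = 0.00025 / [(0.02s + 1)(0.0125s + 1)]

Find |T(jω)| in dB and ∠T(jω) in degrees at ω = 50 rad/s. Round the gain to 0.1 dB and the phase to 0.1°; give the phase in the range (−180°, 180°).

At ω = 50 rad/s:
pole (1 + j50·0.02) = 1 + j1 → |·| ≈ 1.4142, ∠ ≈ 45.00°
pole (1 + j50·0.0125) = 1 + j0.625 → |·| ≈ 1.1792, ∠ ≈ 32.01°
|T| = 0.00025 · 1 / (1.4142 · 1.1792) ≈ 0.00014991
Gain = 20 log₁₀(0.00014991) ≈ -76.48 dB
∠T = (0°) − (45.00° + 32.01°) = -77.01°

-76.5 dB, -77.0°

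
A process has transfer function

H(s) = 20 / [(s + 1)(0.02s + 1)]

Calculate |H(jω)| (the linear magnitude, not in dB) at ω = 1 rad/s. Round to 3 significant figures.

14.1

At ω = 1 rad/s:
pole (1 + j1·1) = 1 + j1 → |·| ≈ 1.4142, ∠ ≈ 45.00°
pole (1 + j1·0.02) = 1 + j0.02 → |·| ≈ 1.0002, ∠ ≈ 1.15°
|H| = 20 · 1 / (1.4142 · 1.0002) ≈ 14.139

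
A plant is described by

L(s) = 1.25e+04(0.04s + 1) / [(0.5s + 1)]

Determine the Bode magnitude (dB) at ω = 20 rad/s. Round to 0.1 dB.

At ω = 20 rad/s:
zero (1 + j20·0.04) = 1 + j0.8 → |·| ≈ 1.2806, ∠ ≈ 38.66°
pole (1 + j20·0.5) = 1 + j10 → |·| ≈ 10.05, ∠ ≈ 84.29°
|L| = 1.25e+04 · 1.2806 / (10.05) ≈ 1592.8
Gain = 20 log₁₀(1592.8) ≈ 64.04 dB

64.0 dB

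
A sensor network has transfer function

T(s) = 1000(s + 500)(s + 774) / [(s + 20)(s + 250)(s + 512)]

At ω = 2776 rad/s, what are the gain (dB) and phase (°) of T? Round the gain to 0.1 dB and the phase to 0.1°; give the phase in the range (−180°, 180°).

At s = jω = j2776:
zero (s+500): 500 + j2776 → |·| = √(500²+2776²) = √7956176 ≈ 2820.7, ∠ = arctan(2776/500) ≈ 79.79°
zero (s+774): 774 + j2776 → |·| = √(774²+2776²) = √8305252 ≈ 2881.9, ∠ = arctan(2776/774) ≈ 74.42°
pole (s+20): 20 + j2776 → |·| = √(20²+2776²) = √7706576 ≈ 2776.1, ∠ = arctan(2776/20) ≈ 89.59°
pole (s+250): 250 + j2776 → |·| = √(250²+2776²) = √7768676 ≈ 2787.2, ∠ = arctan(2776/250) ≈ 84.85°
pole (s+512): 512 + j2776 → |·| = √(512²+2776²) = √7968320 ≈ 2822.8, ∠ = arctan(2776/512) ≈ 79.55°
|T| = 1000 · 8.129e+06 / 2.1842e+10 ≈ 0.37217
Gain = 20 log₁₀(0.37217) ≈ -8.59 dB
∠T = 154.21° − 253.99° = -99.78°

-8.6 dB, -99.8°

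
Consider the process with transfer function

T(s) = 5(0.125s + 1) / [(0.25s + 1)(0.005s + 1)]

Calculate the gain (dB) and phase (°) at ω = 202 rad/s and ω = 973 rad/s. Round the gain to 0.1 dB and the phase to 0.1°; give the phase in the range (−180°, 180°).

ω = 202: 4.9 dB, -46.4°; ω = 973: -6.0 dB, -78.6°

At ω = 202 rad/s:
zero (1 + j202·0.125) = 1 + j25.25 → |·| ≈ 25.27, ∠ ≈ 87.73°
pole (1 + j202·0.25) = 1 + j50.5 → |·| ≈ 50.51, ∠ ≈ 88.87°
pole (1 + j202·0.005) = 1 + j1.01 → |·| ≈ 1.4213, ∠ ≈ 45.29°
|T| = 5 · 25.27 / (50.51 · 1.4213) ≈ 1.76
Gain = 20 log₁₀(1.76) ≈ 4.91 dB
∠T = (87.73°) − (88.87° + 45.29°) = -46.43°

At ω = 973 rad/s:
zero (1 + j973·0.125) = 1 + j121.625 → |·| ≈ 121.63, ∠ ≈ 89.53°
pole (1 + j973·0.25) = 1 + j243.25 → |·| ≈ 243.25, ∠ ≈ 89.76°
pole (1 + j973·0.005) = 1 + j4.865 → |·| ≈ 4.9667, ∠ ≈ 78.38°
|T| = 5 · 121.63 / (243.25 · 4.9667) ≈ 0.50337
Gain = 20 log₁₀(0.50337) ≈ -5.96 dB
∠T = (89.53°) − (89.76° + 78.38°) = -78.61°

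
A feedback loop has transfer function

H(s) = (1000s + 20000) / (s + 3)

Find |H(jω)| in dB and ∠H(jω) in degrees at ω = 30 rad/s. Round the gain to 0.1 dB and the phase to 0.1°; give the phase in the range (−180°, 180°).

Substitute s = j30:
Numerator: 1000(j30) + 20000 = 20000 + j30000
Denominator: (j30) + 3 = 3 + j30
|N| = √(20000² + 30000²) ≈ 36056, ∠N ≈ 56.31°
|D| = √(3² + 30²) ≈ 30.15, ∠D ≈ 84.29°
|H| = 36056 / 30.15 ≈ 1195.9
Gain = 20 log₁₀(1195.9) ≈ 61.55 dB
∠H = 56.31° − 84.29° = -27.98°

61.6 dB, -28.0°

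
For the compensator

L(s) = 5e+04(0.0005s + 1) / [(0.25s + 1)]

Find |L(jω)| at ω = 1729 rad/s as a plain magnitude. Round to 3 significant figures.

At ω = 1729 rad/s:
zero (1 + j1729·0.0005) = 1 + j0.8645 → |·| ≈ 1.3219, ∠ ≈ 40.84°
pole (1 + j1729·0.25) = 1 + j432.25 → |·| ≈ 432.25, ∠ ≈ 89.87°
|L| = 5e+04 · 1.3219 / (432.25) ≈ 152.91

153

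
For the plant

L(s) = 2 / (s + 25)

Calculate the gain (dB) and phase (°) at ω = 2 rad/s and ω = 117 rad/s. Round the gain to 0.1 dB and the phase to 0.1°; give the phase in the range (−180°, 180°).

Substitute s = j2:
Numerator: 2 = 2 + j0
Denominator: (j2) + 25 = 25 + j2
|N| = √(2² + 0²) ≈ 2, ∠N ≈ 0.00°
|D| = √(25² + 2²) ≈ 25.08, ∠D ≈ 4.57°
|L| = 2 / 25.08 ≈ 0.079745
Gain = 20 log₁₀(0.079745) ≈ -21.97 dB
∠L = 0.00° − 4.57° = -4.57°

Substitute s = j117:
Numerator: 2 = 2 + j0
Denominator: (j117) + 25 = 25 + j117
|N| = √(2² + 0²) ≈ 2, ∠N ≈ 0.00°
|D| = √(25² + 117²) ≈ 119.64, ∠D ≈ 77.94°
|L| = 2 / 119.64 ≈ 0.016717
Gain = 20 log₁₀(0.016717) ≈ -35.54 dB
∠L = 0.00° − 77.94° = -77.94°

ω = 2: -22.0 dB, -4.6°; ω = 117: -35.5 dB, -77.9°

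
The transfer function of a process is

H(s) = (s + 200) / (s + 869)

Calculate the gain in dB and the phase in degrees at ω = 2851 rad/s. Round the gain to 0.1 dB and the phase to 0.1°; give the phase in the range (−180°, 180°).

-0.4 dB, 12.9°

At s = jω = j2851:
zero (s+200): 200 + j2851 → |·| = √(200²+2851²) = √8168201 ≈ 2858, ∠ = arctan(2851/200) ≈ 85.99°
pole (s+869): 869 + j2851 → |·| = √(869²+2851²) = √8883362 ≈ 2980.5, ∠ = arctan(2851/869) ≈ 73.05°
|H| = 1 · 2858 / 2980.5 ≈ 0.9589
Gain = 20 log₁₀(0.9589) ≈ -0.36 dB
∠H = 85.99° − 73.05° = 12.94°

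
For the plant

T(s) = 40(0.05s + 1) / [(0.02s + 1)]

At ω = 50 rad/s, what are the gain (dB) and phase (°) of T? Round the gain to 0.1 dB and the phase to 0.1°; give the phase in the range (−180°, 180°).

37.6 dB, 23.2°

At ω = 50 rad/s:
zero (1 + j50·0.05) = 1 + j2.5 → |·| ≈ 2.6926, ∠ ≈ 68.20°
pole (1 + j50·0.02) = 1 + j1 → |·| ≈ 1.4142, ∠ ≈ 45.00°
|T| = 40 · 2.6926 / (1.4142) ≈ 76.159
Gain = 20 log₁₀(76.159) ≈ 37.63 dB
∠T = (68.20°) − (45.00°) = 23.20°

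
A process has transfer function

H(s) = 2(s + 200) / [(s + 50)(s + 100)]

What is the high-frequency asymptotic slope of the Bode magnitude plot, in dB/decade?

-20 dB/decade

Each pole contributes −20 dB/decade at high frequency; each zero contributes +20 dB/decade.
Net: 1 zero(s) − 2 pole(s) → -20 dB/decade.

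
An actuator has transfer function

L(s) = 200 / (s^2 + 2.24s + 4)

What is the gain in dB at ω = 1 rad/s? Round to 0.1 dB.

34.6 dB

At s = jω = j1:
quadratic: (j1)² + 2.24·j1 + 4 = 3 + j2.24 → |·| ≈ 3.744, ∠ ≈ 36.75°
|L| = 200 / 3.744 ≈ 53.419
Gain = 20 log₁₀(53.419) ≈ 34.55 dB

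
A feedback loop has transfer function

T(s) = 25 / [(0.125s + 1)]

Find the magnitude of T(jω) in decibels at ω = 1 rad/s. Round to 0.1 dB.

At ω = 1 rad/s:
pole (1 + j1·0.125) = 1 + j0.125 → |·| ≈ 1.0078, ∠ ≈ 7.13°
|T| = 25 · 1 / (1.0078) ≈ 24.807
Gain = 20 log₁₀(24.807) ≈ 27.89 dB

27.9 dB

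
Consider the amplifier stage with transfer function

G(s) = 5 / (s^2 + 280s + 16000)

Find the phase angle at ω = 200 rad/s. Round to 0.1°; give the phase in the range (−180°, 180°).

-113.2°

Substitute s = j200:
Numerator: 5 = 5 + j0
Denominator: (j200)^2 + 280(j200) + 16000 = -24000 + j56000
|N| = √(5² + 0²) ≈ 5, ∠N ≈ 0.00°
|D| = √(24000² + 56000²) ≈ 60926, ∠D ≈ 113.20°
∠G = 0.00° − 113.20° = -113.20°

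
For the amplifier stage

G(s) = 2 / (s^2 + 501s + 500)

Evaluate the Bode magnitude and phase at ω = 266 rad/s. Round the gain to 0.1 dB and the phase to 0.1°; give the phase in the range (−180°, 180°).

Substitute s = j266:
Numerator: 2 = 2 + j0
Denominator: (j266)^2 + 501(j266) + 500 = -70256 + j133266
|N| = √(2² + 0²) ≈ 2, ∠N ≈ 0.00°
|D| = √(70256² + 133266²) ≈ 1.5065e+05, ∠D ≈ 117.80°
|G| = 2 / 1.5065e+05 ≈ 1.3276e-05
Gain = 20 log₁₀(1.3276e-05) ≈ -97.54 dB
∠G = 0.00° − 117.80° = -117.80°

-97.5 dB, -117.8°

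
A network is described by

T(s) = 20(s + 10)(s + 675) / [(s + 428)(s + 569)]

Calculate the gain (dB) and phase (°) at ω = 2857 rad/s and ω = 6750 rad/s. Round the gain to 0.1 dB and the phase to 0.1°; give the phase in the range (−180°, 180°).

ω = 2857: 26.0 dB, 6.3°; ω = 6750: 26.0 dB, 2.7°

At s = jω = j2857:
zero (s+10): 10 + j2857 → |·| = √(10²+2857²) = √8162549 ≈ 2857, ∠ = arctan(2857/10) ≈ 89.80°
zero (s+675): 675 + j2857 → |·| = √(675²+2857²) = √8618074 ≈ 2935.7, ∠ = arctan(2857/675) ≈ 76.71°
pole (s+428): 428 + j2857 → |·| = √(428²+2857²) = √8345633 ≈ 2888.9, ∠ = arctan(2857/428) ≈ 81.48°
pole (s+569): 569 + j2857 → |·| = √(569²+2857²) = √8486210 ≈ 2913.1, ∠ = arctan(2857/569) ≈ 78.74°
|T| = 20 · 8.3873e+06 / 8.4157e+06 ≈ 19.933
Gain = 20 log₁₀(19.933) ≈ 25.99 dB
∠T = 166.51° − 160.22° = 6.29°

At s = jω = j6750:
zero (s+10): 10 + j6750 → |·| = √(10²+6750²) = √45562600 ≈ 6750, ∠ = arctan(6750/10) ≈ 89.92°
zero (s+675): 675 + j6750 → |·| = √(675²+6750²) = √46018125 ≈ 6783.7, ∠ = arctan(6750/675) ≈ 84.29°
pole (s+428): 428 + j6750 → |·| = √(428²+6750²) = √45745684 ≈ 6763.6, ∠ = arctan(6750/428) ≈ 86.37°
pole (s+569): 569 + j6750 → |·| = √(569²+6750²) = √45886261 ≈ 6773.9, ∠ = arctan(6750/569) ≈ 85.18°
|T| = 20 · 4.579e+07 / 4.5816e+07 ≈ 19.989
Gain = 20 log₁₀(19.989) ≈ 26.02 dB
∠T = 174.21° − 171.55° = 2.66°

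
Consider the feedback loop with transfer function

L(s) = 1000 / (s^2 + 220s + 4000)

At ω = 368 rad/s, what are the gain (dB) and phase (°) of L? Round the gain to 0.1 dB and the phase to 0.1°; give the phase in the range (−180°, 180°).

-43.8 dB, -148.4°

Substitute s = j368:
Numerator: 1000 = 1000 + j0
Denominator: (j368)^2 + 220(j368) + 4000 = -131424 + j80960
|N| = √(1000² + 0²) ≈ 1000, ∠N ≈ 0.00°
|D| = √(131424² + 80960²) ≈ 1.5436e+05, ∠D ≈ 148.37°
|L| = 1000 / 1.5436e+05 ≈ 0.0064784
Gain = 20 log₁₀(0.0064784) ≈ -43.77 dB
∠L = 0.00° − 148.37° = -148.37°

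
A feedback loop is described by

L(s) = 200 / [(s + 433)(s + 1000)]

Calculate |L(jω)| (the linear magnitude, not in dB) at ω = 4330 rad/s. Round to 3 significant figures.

At s = jω = j4330:
pole (s+433): 433 + j4330 → |·| = √(433²+4330²) = √18936389 ≈ 4351.6, ∠ = arctan(4330/433) ≈ 84.29°
pole (s+1000): 1000 + j4330 → |·| = √(1000²+4330²) = √19748900 ≈ 4444, ∠ = arctan(4330/1000) ≈ 77.00°
|L| = 200 / 1.9339e+07 ≈ 1.0342e-05

1.03e-05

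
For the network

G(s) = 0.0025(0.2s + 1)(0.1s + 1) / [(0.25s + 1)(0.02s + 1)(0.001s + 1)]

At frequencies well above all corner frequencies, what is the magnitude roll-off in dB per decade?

Each pole contributes −20 dB/decade at high frequency; each zero contributes +20 dB/decade.
Net: 2 zero(s) − 3 pole(s) → -20 dB/decade.

-20 dB/decade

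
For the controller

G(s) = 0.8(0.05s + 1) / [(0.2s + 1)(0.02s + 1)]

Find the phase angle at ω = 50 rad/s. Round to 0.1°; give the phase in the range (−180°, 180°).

-61.1°

At ω = 50 rad/s:
zero (1 + j50·0.05) = 1 + j2.5 → |·| ≈ 2.6926, ∠ ≈ 68.20°
pole (1 + j50·0.2) = 1 + j10 → |·| ≈ 10.05, ∠ ≈ 84.29°
pole (1 + j50·0.02) = 1 + j1 → |·| ≈ 1.4142, ∠ ≈ 45.00°
∠G = (68.20°) − (84.29° + 45.00°) = -61.09°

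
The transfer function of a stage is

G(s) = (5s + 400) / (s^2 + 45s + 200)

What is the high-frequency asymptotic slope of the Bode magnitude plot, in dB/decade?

Each pole contributes −20 dB/decade at high frequency; each zero contributes +20 dB/decade.
Net: 1 zero(s) − 2 pole(s) → -20 dB/decade.

-20 dB/decade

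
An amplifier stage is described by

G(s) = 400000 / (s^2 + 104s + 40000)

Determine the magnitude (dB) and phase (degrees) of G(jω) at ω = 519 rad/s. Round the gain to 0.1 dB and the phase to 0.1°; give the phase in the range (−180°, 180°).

4.6 dB, -166.8°

At s = jω = j519:
quadratic: (j519)² + 104·j519 + 40000 = -229361 + j53976 → |·| ≈ 2.3563e+05, ∠ ≈ 166.76°
|G| = 400000 / 2.3563e+05 ≈ 1.6976
Gain = 20 log₁₀(1.6976) ≈ 4.60 dB
∠G = 0.00° − 166.76° = -166.76°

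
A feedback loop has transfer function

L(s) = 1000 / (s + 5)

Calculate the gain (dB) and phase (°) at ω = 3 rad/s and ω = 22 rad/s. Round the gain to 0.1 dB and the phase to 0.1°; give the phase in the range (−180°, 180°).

At s = jω = j3:
pole (s+5): 5 + j3 → |·| = √(5²+3²) = √34 ≈ 5.831, ∠ = arctan(3/5) ≈ 30.96°
|L| = 1000 / 5.831 ≈ 171.5
Gain = 20 log₁₀(171.5) ≈ 44.69 dB
∠L = 0.00° − 30.96° = -30.96°

At s = jω = j22:
pole (s+5): 5 + j22 → |·| = √(5²+22²) = √509 ≈ 22.561, ∠ = arctan(22/5) ≈ 77.20°
|L| = 1000 / 22.561 ≈ 44.324
Gain = 20 log₁₀(44.324) ≈ 32.93 dB
∠L = 0.00° − 77.20° = -77.20°

ω = 3: 44.7 dB, -31.0°; ω = 22: 32.9 dB, -77.2°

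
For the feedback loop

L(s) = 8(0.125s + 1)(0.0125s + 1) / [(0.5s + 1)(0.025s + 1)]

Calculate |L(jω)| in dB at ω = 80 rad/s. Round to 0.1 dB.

At ω = 80 rad/s:
zero (1 + j80·0.125) = 1 + j10 → |·| ≈ 10.05, ∠ ≈ 84.29°
zero (1 + j80·0.0125) = 1 + j1 → |·| ≈ 1.4142, ∠ ≈ 45.00°
pole (1 + j80·0.5) = 1 + j40 → |·| ≈ 40.012, ∠ ≈ 88.57°
pole (1 + j80·0.025) = 1 + j2 → |·| ≈ 2.2361, ∠ ≈ 63.43°
|L| = 8 · 10.05 · 1.4142 / (40.012 · 2.2361) ≈ 1.2708
Gain = 20 log₁₀(1.2708) ≈ 2.08 dB

2.1 dB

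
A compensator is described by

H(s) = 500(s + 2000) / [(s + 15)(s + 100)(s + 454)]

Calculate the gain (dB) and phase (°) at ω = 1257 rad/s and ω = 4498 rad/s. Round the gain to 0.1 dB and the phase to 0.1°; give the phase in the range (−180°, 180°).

At s = jω = j1257:
zero (s+2000): 2000 + j1257 → |·| = √(2000²+1257²) = √5580049 ≈ 2362.2, ∠ = arctan(1257/2000) ≈ 32.15°
pole (s+15): 15 + j1257 → |·| = √(15²+1257²) = √1580274 ≈ 1257.1, ∠ = arctan(1257/15) ≈ 89.32°
pole (s+100): 100 + j1257 → |·| = √(100²+1257²) = √1590049 ≈ 1261, ∠ = arctan(1257/100) ≈ 85.45°
pole (s+454): 454 + j1257 → |·| = √(454²+1257²) = √1786165 ≈ 1336.5, ∠ = arctan(1257/454) ≈ 70.14°
|H| = 500 · 2362.2 / 2.1186e+09 ≈ 0.00055749
Gain = 20 log₁₀(0.00055749) ≈ -65.08 dB
∠H = 32.15° − 244.91° = -212.76° ≡ 147.24° (principal value)

At s = jω = j4498:
zero (s+2000): 2000 + j4498 → |·| = √(2000²+4498²) = √24232004 ≈ 4922.6, ∠ = arctan(4498/2000) ≈ 66.03°
pole (s+15): 15 + j4498 → |·| = √(15²+4498²) = √20232229 ≈ 4498, ∠ = arctan(4498/15) ≈ 89.81°
pole (s+100): 100 + j4498 → |·| = √(100²+4498²) = √20242004 ≈ 4499.1, ∠ = arctan(4498/100) ≈ 88.73°
pole (s+454): 454 + j4498 → |·| = √(454²+4498²) = √20438120 ≈ 4520.9, ∠ = arctan(4498/454) ≈ 84.24°
|H| = 500 · 4922.6 / 9.1489e+10 ≈ 2.6903e-05
Gain = 20 log₁₀(2.6903e-05) ≈ -91.40 dB
∠H = 66.03° − 262.78° = -196.75° ≡ 163.25° (principal value)

ω = 1257: -65.1 dB, 147.2°; ω = 4498: -91.4 dB, 163.3°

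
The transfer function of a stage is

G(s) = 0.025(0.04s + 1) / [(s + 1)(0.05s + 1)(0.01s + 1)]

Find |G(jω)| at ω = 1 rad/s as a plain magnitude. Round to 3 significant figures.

0.0177

At ω = 1 rad/s:
zero (1 + j1·0.04) = 1 + j0.04 → |·| ≈ 1.0008, ∠ ≈ 2.29°
pole (1 + j1·1) = 1 + j1 → |·| ≈ 1.4142, ∠ ≈ 45.00°
pole (1 + j1·0.05) = 1 + j0.05 → |·| ≈ 1.0012, ∠ ≈ 2.86°
pole (1 + j1·0.01) = 1 + j0.01 → |·| ≈ 1, ∠ ≈ 0.57°
|G| = 0.025 · 1.0008 / (1.4142 · 1.0012 · 1) ≈ 0.017671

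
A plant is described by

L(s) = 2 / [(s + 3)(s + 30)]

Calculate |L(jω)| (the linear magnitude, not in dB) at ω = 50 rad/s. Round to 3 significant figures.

At s = jω = j50:
pole (s+3): 3 + j50 → |·| = √(3²+50²) = √2509 ≈ 50.09, ∠ = arctan(50/3) ≈ 86.57°
pole (s+30): 30 + j50 → |·| = √(30²+50²) = √3400 ≈ 58.31, ∠ = arctan(50/30) ≈ 59.04°
|L| = 2 / 2920.7 ≈ 0.00068477

0.000685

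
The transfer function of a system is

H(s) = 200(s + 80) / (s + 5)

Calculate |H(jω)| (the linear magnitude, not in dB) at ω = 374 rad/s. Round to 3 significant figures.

At s = jω = j374:
zero (s+80): 80 + j374 → |·| = √(80²+374²) = √146276 ≈ 382.46, ∠ = arctan(374/80) ≈ 77.93°
pole (s+5): 5 + j374 → |·| = √(5²+374²) = √139901 ≈ 374.03, ∠ = arctan(374/5) ≈ 89.23°
|H| = 200 · 382.46 / 374.03 ≈ 204.51

205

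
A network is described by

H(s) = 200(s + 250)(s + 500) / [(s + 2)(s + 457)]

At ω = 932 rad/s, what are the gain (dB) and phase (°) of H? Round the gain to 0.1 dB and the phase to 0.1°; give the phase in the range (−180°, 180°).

46.5 dB, -17.0°

At s = jω = j932:
zero (s+250): 250 + j932 → |·| = √(250²+932²) = √931124 ≈ 964.95, ∠ = arctan(932/250) ≈ 74.98°
zero (s+500): 500 + j932 → |·| = √(500²+932²) = √1118624 ≈ 1057.7, ∠ = arctan(932/500) ≈ 61.79°
pole (s+2): 2 + j932 → |·| = √(2²+932²) = √868628 ≈ 932, ∠ = arctan(932/2) ≈ 89.88°
pole (s+457): 457 + j932 → |·| = √(457²+932²) = √1077473 ≈ 1038, ∠ = arctan(932/457) ≈ 63.88°
|H| = 200 · 1.0206e+06 / 9.6742e+05 ≈ 210.99
Gain = 20 log₁₀(210.99) ≈ 46.49 dB
∠H = 136.77° − 153.76° = -16.99°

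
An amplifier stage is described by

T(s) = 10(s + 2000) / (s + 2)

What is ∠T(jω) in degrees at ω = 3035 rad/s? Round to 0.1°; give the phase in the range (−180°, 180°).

-33.3°

At s = jω = j3035:
zero (s+2000): 2000 + j3035 → |·| = √(2000²+3035²) = √13211225 ≈ 3634.7, ∠ = arctan(3035/2000) ≈ 56.62°
pole (s+2): 2 + j3035 → |·| = √(2²+3035²) = √9211229 ≈ 3035, ∠ = arctan(3035/2) ≈ 89.96°
∠T = 56.62° − 89.96° = -33.34°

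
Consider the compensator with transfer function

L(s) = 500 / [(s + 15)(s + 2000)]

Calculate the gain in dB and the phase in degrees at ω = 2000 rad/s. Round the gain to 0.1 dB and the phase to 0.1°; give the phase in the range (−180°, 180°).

-81.1 dB, -134.6°

At s = jω = j2000:
pole (s+15): 15 + j2000 → |·| = √(15²+2000²) = √4000225 ≈ 2000.1, ∠ = arctan(2000/15) ≈ 89.57°
pole (s+2000): 2000 + j2000 → |·| = √(2000²+2000²) = √8000000 ≈ 2828.4, ∠ = arctan(2000/2000) ≈ 45.00°
|L| = 500 / 5.6571e+06 ≈ 8.8385e-05
Gain = 20 log₁₀(8.8385e-05) ≈ -81.07 dB
∠L = 0.00° − 134.57° = -134.57°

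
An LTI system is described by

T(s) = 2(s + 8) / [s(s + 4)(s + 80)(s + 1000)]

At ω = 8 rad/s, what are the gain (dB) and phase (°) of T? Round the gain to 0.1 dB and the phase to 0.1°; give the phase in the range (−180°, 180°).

-108.1 dB, -114.6°

At s = jω = j8:
zero (s+8): 8 + j8 → |·| = √(8²+8²) = √128 ≈ 11.314, ∠ = arctan(8/8) ≈ 45.00°
pole (s+4): 4 + j8 → |·| = √(4²+8²) = √80 ≈ 8.9443, ∠ = arctan(8/4) ≈ 63.43°
pole (s+80): 80 + j8 → |·| = √(80²+8²) = √6464 ≈ 80.399, ∠ = arctan(8/80) ≈ 5.71°
pole (s+1000): 1000 + j8 → |·| = √(1000²+8²) = √1000064 ≈ 1000, ∠ = arctan(8/1000) ≈ 0.46°
pole at origin: |s| = 8, ∠ = 90.00° (in denominator)
|T| = 2 · 11.314 / 5.7529e+06 ≈ 3.9333e-06
Gain = 20 log₁₀(3.9333e-06) ≈ -108.10 dB
∠T = 45.00° − 159.60° = -114.60°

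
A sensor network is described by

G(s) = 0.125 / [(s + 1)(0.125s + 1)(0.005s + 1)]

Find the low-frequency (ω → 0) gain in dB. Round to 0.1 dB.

-18.1 dB

G(0) = 0.125 · 1 / 1 = 0.125
20 log₁₀(0.125) ≈ -18.06 dB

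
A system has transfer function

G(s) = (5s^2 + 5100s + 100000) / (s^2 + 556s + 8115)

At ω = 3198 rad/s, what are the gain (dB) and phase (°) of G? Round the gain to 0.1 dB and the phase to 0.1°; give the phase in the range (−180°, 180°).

Substitute s = j3198:
Numerator: 5(j3198)^2 + 5100(j3198) + 100000 = -51036020 + j16309800
Denominator: (j3198)^2 + 556(j3198) + 8115 = -10219089 + j1778088
|N| = √(51036020² + 16309800²) ≈ 5.3579e+07, ∠N ≈ 162.28°
|D| = √(10219089² + 1778088²) ≈ 1.0373e+07, ∠D ≈ 170.13°
|G| = 5.3579e+07 / 1.0373e+07 ≈ 5.1652
Gain = 20 log₁₀(5.1652) ≈ 14.26 dB
∠G = 162.28° − 170.13° = -7.85°

14.3 dB, -7.9°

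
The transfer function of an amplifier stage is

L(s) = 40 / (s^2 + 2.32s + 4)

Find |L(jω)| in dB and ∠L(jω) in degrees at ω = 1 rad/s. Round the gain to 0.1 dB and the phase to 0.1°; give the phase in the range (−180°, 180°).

At s = jω = j1:
quadratic: (j1)² + 2.32·j1 + 4 = 3 + j2.32 → |·| ≈ 3.7924, ∠ ≈ 37.72°
|L| = 40 / 3.7924 ≈ 10.547
Gain = 20 log₁₀(10.547) ≈ 20.46 dB
∠L = 0.00° − 37.72° = -37.72°

20.5 dB, -37.7°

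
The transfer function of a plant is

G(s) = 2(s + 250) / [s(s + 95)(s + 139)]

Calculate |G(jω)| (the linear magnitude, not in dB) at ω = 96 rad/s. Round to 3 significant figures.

At s = jω = j96:
zero (s+250): 250 + j96 → |·| = √(250²+96²) = √71716 ≈ 267.8, ∠ = arctan(96/250) ≈ 21.01°
pole (s+95): 95 + j96 → |·| = √(95²+96²) = √18241 ≈ 135.06, ∠ = arctan(96/95) ≈ 45.30°
pole (s+139): 139 + j96 → |·| = √(139²+96²) = √28537 ≈ 168.93, ∠ = arctan(96/139) ≈ 34.63°
pole at origin: |s| = 96, ∠ = 90.00° (in denominator)
|G| = 2 · 267.8 / 2.1903e+06 ≈ 0.00024453

0.000245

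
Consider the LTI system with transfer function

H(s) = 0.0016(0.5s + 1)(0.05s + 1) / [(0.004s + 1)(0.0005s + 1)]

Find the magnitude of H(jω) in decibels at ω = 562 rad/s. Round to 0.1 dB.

13.9 dB

At ω = 562 rad/s:
zero (1 + j562·0.5) = 1 + j281 → |·| ≈ 281, ∠ ≈ 89.80°
zero (1 + j562·0.05) = 1 + j28.1 → |·| ≈ 28.118, ∠ ≈ 87.96°
pole (1 + j562·0.004) = 1 + j2.248 → |·| ≈ 2.4604, ∠ ≈ 66.02°
pole (1 + j562·0.0005) = 1 + j0.281 → |·| ≈ 1.0387, ∠ ≈ 15.70°
|H| = 0.0016 · 281 · 28.118 / (2.4604 · 1.0387) ≈ 4.9467
Gain = 20 log₁₀(4.9467) ≈ 13.89 dB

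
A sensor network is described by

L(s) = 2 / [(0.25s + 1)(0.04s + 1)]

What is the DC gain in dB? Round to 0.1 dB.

L(0) = 2 · 1 / 1 = 2
20 log₁₀(2) ≈ 6.02 dB

6.0 dB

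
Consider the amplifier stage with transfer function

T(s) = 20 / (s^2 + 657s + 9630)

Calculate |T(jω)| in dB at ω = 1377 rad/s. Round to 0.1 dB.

-100.4 dB

Substitute s = j1377:
Numerator: 20 = 20 + j0
Denominator: (j1377)^2 + 657(j1377) + 9630 = -1886499 + j904689
|N| = √(20² + 0²) ≈ 20, ∠N ≈ 0.00°
|D| = √(1886499² + 904689²) ≈ 2.0922e+06, ∠D ≈ 154.38°
|T| = 20 / 2.0922e+06 ≈ 9.5593e-06
Gain = 20 log₁₀(9.5593e-06) ≈ -100.39 dB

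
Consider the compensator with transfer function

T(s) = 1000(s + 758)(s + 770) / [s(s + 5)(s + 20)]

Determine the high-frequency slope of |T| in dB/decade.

Each pole contributes −20 dB/decade at high frequency; each zero contributes +20 dB/decade.
Net: 2 zero(s) − 3 pole(s) → -20 dB/decade.

-20 dB/decade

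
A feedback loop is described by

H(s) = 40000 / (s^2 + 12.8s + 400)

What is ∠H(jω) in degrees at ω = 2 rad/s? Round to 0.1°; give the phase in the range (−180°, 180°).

-3.7°

At s = jω = j2:
quadratic: (j2)² + 12.8·j2 + 400 = 396 + j25.6 → |·| ≈ 396.83, ∠ ≈ 3.70°
∠H = 0.00° − 3.70° = -3.70°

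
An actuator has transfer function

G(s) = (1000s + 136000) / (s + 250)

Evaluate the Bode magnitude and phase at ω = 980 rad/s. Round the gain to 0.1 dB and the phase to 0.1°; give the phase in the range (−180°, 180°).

59.8 dB, 6.4°

Substitute s = j980:
Numerator: 1000(j980) + 136000 = 136000 + j980000
Denominator: (j980) + 250 = 250 + j980
|N| = √(136000² + 980000²) ≈ 9.8939e+05, ∠N ≈ 82.10°
|D| = √(250² + 980²) ≈ 1011.4, ∠D ≈ 75.69°
|G| = 9.8939e+05 / 1011.4 ≈ 978.24
Gain = 20 log₁₀(978.24) ≈ 59.81 dB
∠G = 82.10° − 75.69° = 6.41°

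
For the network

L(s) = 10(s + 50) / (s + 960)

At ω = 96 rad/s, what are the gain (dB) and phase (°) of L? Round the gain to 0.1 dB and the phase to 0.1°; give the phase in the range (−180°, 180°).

1.0 dB, 56.8°

At s = jω = j96:
zero (s+50): 50 + j96 → |·| = √(50²+96²) = √11716 ≈ 108.24, ∠ = arctan(96/50) ≈ 62.49°
pole (s+960): 960 + j96 → |·| = √(960²+96²) = √930816 ≈ 964.79, ∠ = arctan(96/960) ≈ 5.71°
|L| = 10 · 108.24 / 964.79 ≈ 1.1219
Gain = 20 log₁₀(1.1219) ≈ 1.00 dB
∠L = 62.49° − 5.71° = 56.78°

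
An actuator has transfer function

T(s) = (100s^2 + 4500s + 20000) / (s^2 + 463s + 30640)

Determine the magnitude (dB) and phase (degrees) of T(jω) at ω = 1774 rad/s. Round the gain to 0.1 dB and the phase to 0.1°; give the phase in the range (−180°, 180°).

39.8 dB, 13.3°

Substitute s = j1774:
Numerator: 100(j1774)^2 + 4500(j1774) + 20000 = -314687600 + j7983000
Denominator: (j1774)^2 + 463(j1774) + 30640 = -3116436 + j821362
|N| = √(314687600² + 7983000²) ≈ 3.1479e+08, ∠N ≈ 178.55°
|D| = √(3116436² + 821362²) ≈ 3.2229e+06, ∠D ≈ 165.23°
|T| = 3.1479e+08 / 3.2229e+06 ≈ 97.673
Gain = 20 log₁₀(97.673) ≈ 39.80 dB
∠T = 178.55° − 165.23° = 13.32°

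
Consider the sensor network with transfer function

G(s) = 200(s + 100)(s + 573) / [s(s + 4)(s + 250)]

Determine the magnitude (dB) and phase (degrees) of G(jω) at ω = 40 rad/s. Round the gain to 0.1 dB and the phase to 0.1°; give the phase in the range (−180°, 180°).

29.7 dB, -157.6°

At s = jω = j40:
zero (s+100): 100 + j40 → |·| = √(100²+40²) = √11600 ≈ 107.7, ∠ = arctan(40/100) ≈ 21.80°
zero (s+573): 573 + j40 → |·| = √(573²+40²) = √329929 ≈ 574.39, ∠ = arctan(40/573) ≈ 3.99°
pole (s+4): 4 + j40 → |·| = √(4²+40²) = √1616 ≈ 40.2, ∠ = arctan(40/4) ≈ 84.29°
pole (s+250): 250 + j40 → |·| = √(250²+40²) = √64100 ≈ 253.18, ∠ = arctan(40/250) ≈ 9.09°
pole at origin: |s| = 40, ∠ = 90.00° (in denominator)
|G| = 200 · 61862 / 4.0711e+05 ≈ 30.391
Gain = 20 log₁₀(30.391) ≈ 29.65 dB
∠G = 25.79° − 183.38° = -157.59°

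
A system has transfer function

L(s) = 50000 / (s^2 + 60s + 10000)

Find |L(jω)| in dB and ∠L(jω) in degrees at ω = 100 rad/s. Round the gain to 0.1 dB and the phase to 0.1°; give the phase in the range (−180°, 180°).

18.4 dB, -90.0°

At s = jω = j100:
quadratic: (j100)² + 60·j100 + 10000 = 0 + j6000 → |·| ≈ 6000, ∠ ≈ 90.00°
|L| = 50000 / 6000 ≈ 8.3333
Gain = 20 log₁₀(8.3333) ≈ 18.42 dB
∠L = 0.00° − 90.00° = -90.00°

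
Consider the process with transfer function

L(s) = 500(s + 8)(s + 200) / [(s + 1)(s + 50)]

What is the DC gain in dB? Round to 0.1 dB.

84.1 dB

L(0) = 500·8·200 / (1·50) = 16000
20 log₁₀(16000) ≈ 84.08 dB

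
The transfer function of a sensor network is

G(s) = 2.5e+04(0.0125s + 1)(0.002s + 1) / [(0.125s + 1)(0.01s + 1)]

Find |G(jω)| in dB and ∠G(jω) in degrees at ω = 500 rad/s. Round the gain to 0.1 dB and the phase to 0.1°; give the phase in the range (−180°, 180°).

56.9 dB, -41.9°

At ω = 500 rad/s:
zero (1 + j500·0.0125) = 1 + j6.25 → |·| ≈ 6.3295, ∠ ≈ 80.91°
zero (1 + j500·0.002) = 1 + j1 → |·| ≈ 1.4142, ∠ ≈ 45.00°
pole (1 + j500·0.125) = 1 + j62.5 → |·| ≈ 62.508, ∠ ≈ 89.08°
pole (1 + j500·0.01) = 1 + j5 → |·| ≈ 5.099, ∠ ≈ 78.69°
|G| = 2.5e+04 · 6.3295 · 1.4142 / (62.508 · 5.099) ≈ 702.1
Gain = 20 log₁₀(702.1) ≈ 56.93 dB
∠G = (80.91° + 45.00°) − (89.08° + 78.69°) = -41.86°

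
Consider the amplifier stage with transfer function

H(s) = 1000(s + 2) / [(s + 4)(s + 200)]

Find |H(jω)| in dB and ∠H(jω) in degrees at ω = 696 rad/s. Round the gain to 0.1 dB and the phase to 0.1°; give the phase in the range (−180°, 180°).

2.8 dB, -73.8°

At s = jω = j696:
zero (s+2): 2 + j696 → |·| = √(2²+696²) = √484420 ≈ 696, ∠ = arctan(696/2) ≈ 89.84°
pole (s+4): 4 + j696 → |·| = √(4²+696²) = √484432 ≈ 696.01, ∠ = arctan(696/4) ≈ 89.67°
pole (s+200): 200 + j696 → |·| = √(200²+696²) = √524416 ≈ 724.17, ∠ = arctan(696/200) ≈ 73.97°
|H| = 1000 · 696 / 5.0403e+05 ≈ 1.3809
Gain = 20 log₁₀(1.3809) ≈ 2.80 dB
∠H = 89.84° − 163.64° = -73.80°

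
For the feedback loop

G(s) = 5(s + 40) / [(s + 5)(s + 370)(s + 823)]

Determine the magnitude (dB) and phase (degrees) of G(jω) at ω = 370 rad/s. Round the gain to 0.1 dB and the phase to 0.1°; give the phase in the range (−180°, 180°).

At s = jω = j370:
zero (s+40): 40 + j370 → |·| = √(40²+370²) = √138500 ≈ 372.16, ∠ = arctan(370/40) ≈ 83.83°
pole (s+5): 5 + j370 → |·| = √(5²+370²) = √136925 ≈ 370.03, ∠ = arctan(370/5) ≈ 89.23°
pole (s+370): 370 + j370 → |·| = √(370²+370²) = √273800 ≈ 523.26, ∠ = arctan(370/370) ≈ 45.00°
pole (s+823): 823 + j370 → |·| = √(823²+370²) = √814229 ≈ 902.35, ∠ = arctan(370/823) ≈ 24.21°
|G| = 5 · 372.16 / 1.7471e+08 ≈ 1.0651e-05
Gain = 20 log₁₀(1.0651e-05) ≈ -99.45 dB
∠G = 83.83° − 158.44° = -74.61°

-99.5 dB, -74.6°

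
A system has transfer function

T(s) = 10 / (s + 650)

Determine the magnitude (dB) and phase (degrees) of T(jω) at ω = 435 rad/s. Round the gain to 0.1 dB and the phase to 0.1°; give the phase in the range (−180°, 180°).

-37.9 dB, -33.8°

Substitute s = j435:
Numerator: 10 = 10 + j0
Denominator: (j435) + 650 = 650 + j435
|N| = √(10² + 0²) ≈ 10, ∠N ≈ 0.00°
|D| = √(650² + 435²) ≈ 782.13, ∠D ≈ 33.79°
|T| = 10 / 782.13 ≈ 0.012786
Gain = 20 log₁₀(0.012786) ≈ -37.87 dB
∠T = 0.00° − 33.79° = -33.79°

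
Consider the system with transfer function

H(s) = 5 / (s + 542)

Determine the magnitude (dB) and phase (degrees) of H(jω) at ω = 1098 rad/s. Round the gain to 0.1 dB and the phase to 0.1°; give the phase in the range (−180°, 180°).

At s = jω = j1098:
pole (s+542): 542 + j1098 → |·| = √(542²+1098²) = √1499368 ≈ 1224.5, ∠ = arctan(1098/542) ≈ 63.73°
|H| = 5 / 1224.5 ≈ 0.0040833
Gain = 20 log₁₀(0.0040833) ≈ -47.78 dB
∠H = 0.00° − 63.73° = -63.73°

-47.8 dB, -63.7°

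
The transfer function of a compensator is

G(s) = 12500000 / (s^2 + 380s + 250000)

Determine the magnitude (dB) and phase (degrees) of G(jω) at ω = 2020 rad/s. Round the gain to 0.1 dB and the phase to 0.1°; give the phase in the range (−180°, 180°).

At s = jω = j2020:
quadratic: (j2020)² + 380·j2020 + 250000 = -3830400 + j767600 → |·| ≈ 3.9066e+06, ∠ ≈ 168.67°
|G| = 12500000 / 3.9066e+06 ≈ 3.1997
Gain = 20 log₁₀(3.1997) ≈ 10.10 dB
∠G = 0.00° − 168.67° = -168.67°

10.1 dB, -168.7°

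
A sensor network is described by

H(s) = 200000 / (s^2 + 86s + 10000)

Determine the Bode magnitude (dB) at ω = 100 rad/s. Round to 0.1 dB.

At s = jω = j100:
quadratic: (j100)² + 86·j100 + 10000 = 0 + j8600 → |·| ≈ 8600, ∠ ≈ 90.00°
|H| = 200000 / 8600 ≈ 23.256
Gain = 20 log₁₀(23.256) ≈ 27.33 dB

27.3 dB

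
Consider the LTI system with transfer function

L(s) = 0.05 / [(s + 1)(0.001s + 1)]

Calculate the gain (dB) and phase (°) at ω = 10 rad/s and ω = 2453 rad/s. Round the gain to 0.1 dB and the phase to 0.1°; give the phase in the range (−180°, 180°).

At ω = 10 rad/s:
pole (1 + j10·1) = 1 + j10 → |·| ≈ 10.05, ∠ ≈ 84.29°
pole (1 + j10·0.001) = 1 + j0.01 → |·| ≈ 1, ∠ ≈ 0.57°
|L| = 0.05 · 1 / (10.05 · 1) ≈ 0.0049751
Gain = 20 log₁₀(0.0049751) ≈ -46.06 dB
∠L = (0°) − (84.29° + 0.57°) = -84.86°

At ω = 2453 rad/s:
pole (1 + j2453·1) = 1 + j2453 → |·| ≈ 2453, ∠ ≈ 89.98°
pole (1 + j2453·0.001) = 1 + j2.453 → |·| ≈ 2.649, ∠ ≈ 67.82°
|L| = 0.05 · 1 / (2453 · 2.649) ≈ 7.6947e-06
Gain = 20 log₁₀(7.6947e-06) ≈ -102.28 dB
∠L = (0°) − (89.98° + 67.82°) = -157.80°

ω = 10: -46.1 dB, -84.9°; ω = 2453: -102.3 dB, -157.8°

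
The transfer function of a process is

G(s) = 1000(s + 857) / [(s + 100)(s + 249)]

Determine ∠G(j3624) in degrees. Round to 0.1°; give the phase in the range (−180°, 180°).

-97.8°

At s = jω = j3624:
zero (s+857): 857 + j3624 → |·| = √(857²+3624²) = √13867825 ≈ 3724, ∠ = arctan(3624/857) ≈ 76.70°
pole (s+100): 100 + j3624 → |·| = √(100²+3624²) = √13143376 ≈ 3625.4, ∠ = arctan(3624/100) ≈ 88.42°
pole (s+249): 249 + j3624 → |·| = √(249²+3624²) = √13195377 ≈ 3632.5, ∠ = arctan(3624/249) ≈ 86.07°
∠G = 76.70° − 174.49° = -97.79°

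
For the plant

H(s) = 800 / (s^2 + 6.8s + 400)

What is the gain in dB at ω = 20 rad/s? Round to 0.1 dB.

At s = jω = j20:
quadratic: (j20)² + 6.8·j20 + 400 = 0 + j136 → |·| ≈ 136, ∠ ≈ 90.00°
|H| = 800 / 136 ≈ 5.8824
Gain = 20 log₁₀(5.8824) ≈ 15.39 dB

15.4 dB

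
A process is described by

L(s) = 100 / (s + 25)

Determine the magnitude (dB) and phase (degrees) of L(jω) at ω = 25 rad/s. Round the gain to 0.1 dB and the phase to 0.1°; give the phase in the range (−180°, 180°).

9.0 dB, -45.0°

Substitute s = j25:
Numerator: 100 = 100 + j0
Denominator: (j25) + 25 = 25 + j25
|N| = √(100² + 0²) ≈ 100, ∠N ≈ 0.00°
|D| = √(25² + 25²) ≈ 35.355, ∠D ≈ 45.00°
|L| = 100 / 35.355 ≈ 2.8285
Gain = 20 log₁₀(2.8285) ≈ 9.03 dB
∠L = 0.00° − 45.00° = -45.00°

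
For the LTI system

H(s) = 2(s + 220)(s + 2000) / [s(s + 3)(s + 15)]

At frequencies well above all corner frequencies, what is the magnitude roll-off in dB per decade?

Each pole contributes −20 dB/decade at high frequency; each zero contributes +20 dB/decade.
Net: 2 zero(s) − 3 pole(s) → -20 dB/decade.

-20 dB/decade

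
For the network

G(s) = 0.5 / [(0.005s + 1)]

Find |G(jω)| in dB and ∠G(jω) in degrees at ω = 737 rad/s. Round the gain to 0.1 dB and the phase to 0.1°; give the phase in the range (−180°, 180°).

-17.7 dB, -74.8°

At ω = 737 rad/s:
pole (1 + j737·0.005) = 1 + j3.685 → |·| ≈ 3.8183, ∠ ≈ 74.82°
|G| = 0.5 · 1 / (3.8183) ≈ 0.13095
Gain = 20 log₁₀(0.13095) ≈ -17.66 dB
∠G = (0°) − (74.82°) = -74.82°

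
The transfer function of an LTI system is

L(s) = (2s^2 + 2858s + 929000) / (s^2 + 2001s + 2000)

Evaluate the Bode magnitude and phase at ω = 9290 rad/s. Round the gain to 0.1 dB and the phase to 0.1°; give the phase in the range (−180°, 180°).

Substitute s = j9290:
Numerator: 2(j9290)^2 + 2858(j9290) + 929000 = -171679200 + j26550820
Denominator: (j9290)^2 + 2001(j9290) + 2000 = -86302100 + j18589290
|N| = √(171679200² + 26550820²) ≈ 1.7372e+08, ∠N ≈ 171.21°
|D| = √(86302100² + 18589290²) ≈ 8.8281e+07, ∠D ≈ 167.84°
|L| = 1.7372e+08 / 8.8281e+07 ≈ 1.9678
Gain = 20 log₁₀(1.9678) ≈ 5.88 dB
∠L = 171.21° − 167.84° = 3.37°

5.9 dB, 3.4°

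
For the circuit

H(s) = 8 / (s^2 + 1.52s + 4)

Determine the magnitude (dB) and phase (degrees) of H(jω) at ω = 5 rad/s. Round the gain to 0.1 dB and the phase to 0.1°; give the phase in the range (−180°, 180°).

-8.9 dB, -160.1°

At s = jω = j5:
quadratic: (j5)² + 1.52·j5 + 4 = -21 + j7.6 → |·| ≈ 22.333, ∠ ≈ 160.10°
|H| = 8 / 22.333 ≈ 0.35821
Gain = 20 log₁₀(0.35821) ≈ -8.92 dB
∠H = 0.00° − 160.10° = -160.10°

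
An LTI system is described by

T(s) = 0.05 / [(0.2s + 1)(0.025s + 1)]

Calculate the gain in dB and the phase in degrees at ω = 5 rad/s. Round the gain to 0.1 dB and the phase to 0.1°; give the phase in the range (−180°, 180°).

-29.1 dB, -52.1°

At ω = 5 rad/s:
pole (1 + j5·0.2) = 1 + j1 → |·| ≈ 1.4142, ∠ ≈ 45.00°
pole (1 + j5·0.025) = 1 + j0.125 → |·| ≈ 1.0078, ∠ ≈ 7.13°
|T| = 0.05 · 1 / (1.4142 · 1.0078) ≈ 0.035082
Gain = 20 log₁₀(0.035082) ≈ -29.10 dB
∠T = (0°) − (45.00° + 7.13°) = -52.13°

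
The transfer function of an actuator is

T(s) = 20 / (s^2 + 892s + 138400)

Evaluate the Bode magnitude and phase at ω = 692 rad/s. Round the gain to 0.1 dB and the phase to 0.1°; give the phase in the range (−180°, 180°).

-90.9 dB, -118.9°

Substitute s = j692:
Numerator: 20 = 20 + j0
Denominator: (j692)^2 + 892(j692) + 138400 = -340464 + j617264
|N| = √(20² + 0²) ≈ 20, ∠N ≈ 0.00°
|D| = √(340464² + 617264²) ≈ 7.0493e+05, ∠D ≈ 118.88°
|T| = 20 / 7.0493e+05 ≈ 2.8372e-05
Gain = 20 log₁₀(2.8372e-05) ≈ -90.94 dB
∠T = 0.00° − 118.88° = -118.88°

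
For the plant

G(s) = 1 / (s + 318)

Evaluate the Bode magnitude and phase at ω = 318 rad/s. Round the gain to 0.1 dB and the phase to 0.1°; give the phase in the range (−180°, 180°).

-53.1 dB, -45.0°

At s = jω = j318:
pole (s+318): 318 + j318 → |·| = √(318²+318²) = √202248 ≈ 449.72, ∠ = arctan(318/318) ≈ 45.00°
|G| = 1 / 449.72 ≈ 0.0022236
Gain = 20 log₁₀(0.0022236) ≈ -53.06 dB
∠G = 0.00° − 45.00° = -45.00°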